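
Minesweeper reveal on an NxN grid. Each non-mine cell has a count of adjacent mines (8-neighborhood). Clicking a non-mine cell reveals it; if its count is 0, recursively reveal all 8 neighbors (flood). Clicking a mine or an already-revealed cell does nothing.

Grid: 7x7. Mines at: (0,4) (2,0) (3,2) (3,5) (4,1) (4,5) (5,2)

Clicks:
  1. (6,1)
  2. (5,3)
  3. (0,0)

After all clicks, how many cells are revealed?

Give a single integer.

Click 1 (6,1) count=1: revealed 1 new [(6,1)] -> total=1
Click 2 (5,3) count=1: revealed 1 new [(5,3)] -> total=2
Click 3 (0,0) count=0: revealed 11 new [(0,0) (0,1) (0,2) (0,3) (1,0) (1,1) (1,2) (1,3) (2,1) (2,2) (2,3)] -> total=13

Answer: 13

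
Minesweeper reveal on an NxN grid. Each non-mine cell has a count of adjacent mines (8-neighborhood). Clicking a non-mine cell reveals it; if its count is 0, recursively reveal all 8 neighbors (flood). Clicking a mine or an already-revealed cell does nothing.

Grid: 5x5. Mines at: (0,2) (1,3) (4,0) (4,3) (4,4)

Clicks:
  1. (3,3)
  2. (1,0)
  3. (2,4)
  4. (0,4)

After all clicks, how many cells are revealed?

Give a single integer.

Click 1 (3,3) count=2: revealed 1 new [(3,3)] -> total=1
Click 2 (1,0) count=0: revealed 11 new [(0,0) (0,1) (1,0) (1,1) (1,2) (2,0) (2,1) (2,2) (3,0) (3,1) (3,2)] -> total=12
Click 3 (2,4) count=1: revealed 1 new [(2,4)] -> total=13
Click 4 (0,4) count=1: revealed 1 new [(0,4)] -> total=14

Answer: 14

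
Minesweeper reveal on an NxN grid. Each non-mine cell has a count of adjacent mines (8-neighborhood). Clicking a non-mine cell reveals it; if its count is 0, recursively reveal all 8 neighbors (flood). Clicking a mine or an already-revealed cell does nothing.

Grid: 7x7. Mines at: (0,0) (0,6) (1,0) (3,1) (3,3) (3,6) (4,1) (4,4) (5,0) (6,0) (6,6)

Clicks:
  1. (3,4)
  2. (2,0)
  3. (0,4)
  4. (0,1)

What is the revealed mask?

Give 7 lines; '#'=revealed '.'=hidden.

Answer: .#####.
.#####.
######.
....#..
.......
.......
.......

Derivation:
Click 1 (3,4) count=2: revealed 1 new [(3,4)] -> total=1
Click 2 (2,0) count=2: revealed 1 new [(2,0)] -> total=2
Click 3 (0,4) count=0: revealed 15 new [(0,1) (0,2) (0,3) (0,4) (0,5) (1,1) (1,2) (1,3) (1,4) (1,5) (2,1) (2,2) (2,3) (2,4) (2,5)] -> total=17
Click 4 (0,1) count=2: revealed 0 new [(none)] -> total=17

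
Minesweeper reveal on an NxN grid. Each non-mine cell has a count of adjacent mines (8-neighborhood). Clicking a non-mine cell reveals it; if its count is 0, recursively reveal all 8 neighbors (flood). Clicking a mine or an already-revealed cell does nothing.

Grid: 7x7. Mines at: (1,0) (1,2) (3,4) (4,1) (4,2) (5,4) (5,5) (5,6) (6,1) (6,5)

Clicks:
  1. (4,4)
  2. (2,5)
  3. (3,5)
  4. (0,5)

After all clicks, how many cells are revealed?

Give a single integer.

Click 1 (4,4) count=3: revealed 1 new [(4,4)] -> total=1
Click 2 (2,5) count=1: revealed 1 new [(2,5)] -> total=2
Click 3 (3,5) count=1: revealed 1 new [(3,5)] -> total=3
Click 4 (0,5) count=0: revealed 14 new [(0,3) (0,4) (0,5) (0,6) (1,3) (1,4) (1,5) (1,6) (2,3) (2,4) (2,6) (3,6) (4,5) (4,6)] -> total=17

Answer: 17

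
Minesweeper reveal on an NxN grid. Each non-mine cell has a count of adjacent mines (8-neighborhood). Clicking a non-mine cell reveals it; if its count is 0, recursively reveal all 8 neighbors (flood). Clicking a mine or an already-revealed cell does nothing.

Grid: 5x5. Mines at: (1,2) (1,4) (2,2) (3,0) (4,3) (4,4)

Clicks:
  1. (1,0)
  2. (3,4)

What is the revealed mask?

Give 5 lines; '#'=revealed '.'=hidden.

Answer: ##...
##...
##...
....#
.....

Derivation:
Click 1 (1,0) count=0: revealed 6 new [(0,0) (0,1) (1,0) (1,1) (2,0) (2,1)] -> total=6
Click 2 (3,4) count=2: revealed 1 new [(3,4)] -> total=7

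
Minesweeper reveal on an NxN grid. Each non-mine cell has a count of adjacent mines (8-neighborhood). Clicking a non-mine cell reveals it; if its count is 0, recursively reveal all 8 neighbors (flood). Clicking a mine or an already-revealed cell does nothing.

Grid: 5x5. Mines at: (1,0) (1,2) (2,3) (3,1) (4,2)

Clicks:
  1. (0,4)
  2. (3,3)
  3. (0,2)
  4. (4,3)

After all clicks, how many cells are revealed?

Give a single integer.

Answer: 7

Derivation:
Click 1 (0,4) count=0: revealed 4 new [(0,3) (0,4) (1,3) (1,4)] -> total=4
Click 2 (3,3) count=2: revealed 1 new [(3,3)] -> total=5
Click 3 (0,2) count=1: revealed 1 new [(0,2)] -> total=6
Click 4 (4,3) count=1: revealed 1 new [(4,3)] -> total=7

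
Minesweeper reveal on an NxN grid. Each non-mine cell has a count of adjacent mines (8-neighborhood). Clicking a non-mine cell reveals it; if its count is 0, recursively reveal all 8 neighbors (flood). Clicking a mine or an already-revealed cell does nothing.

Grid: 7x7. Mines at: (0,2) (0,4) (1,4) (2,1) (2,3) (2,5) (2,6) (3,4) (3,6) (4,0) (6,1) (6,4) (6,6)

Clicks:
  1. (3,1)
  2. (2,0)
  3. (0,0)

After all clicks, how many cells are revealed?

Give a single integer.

Click 1 (3,1) count=2: revealed 1 new [(3,1)] -> total=1
Click 2 (2,0) count=1: revealed 1 new [(2,0)] -> total=2
Click 3 (0,0) count=0: revealed 4 new [(0,0) (0,1) (1,0) (1,1)] -> total=6

Answer: 6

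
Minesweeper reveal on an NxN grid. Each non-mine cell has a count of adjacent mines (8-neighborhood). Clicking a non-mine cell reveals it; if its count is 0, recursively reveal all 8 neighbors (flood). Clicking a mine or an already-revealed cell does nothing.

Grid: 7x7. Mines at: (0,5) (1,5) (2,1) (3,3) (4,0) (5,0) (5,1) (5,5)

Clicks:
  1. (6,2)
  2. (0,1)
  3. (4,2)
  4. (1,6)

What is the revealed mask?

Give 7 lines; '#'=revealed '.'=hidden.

Answer: #####..
#####.#
..###..
.......
..#....
.......
..#....

Derivation:
Click 1 (6,2) count=1: revealed 1 new [(6,2)] -> total=1
Click 2 (0,1) count=0: revealed 13 new [(0,0) (0,1) (0,2) (0,3) (0,4) (1,0) (1,1) (1,2) (1,3) (1,4) (2,2) (2,3) (2,4)] -> total=14
Click 3 (4,2) count=2: revealed 1 new [(4,2)] -> total=15
Click 4 (1,6) count=2: revealed 1 new [(1,6)] -> total=16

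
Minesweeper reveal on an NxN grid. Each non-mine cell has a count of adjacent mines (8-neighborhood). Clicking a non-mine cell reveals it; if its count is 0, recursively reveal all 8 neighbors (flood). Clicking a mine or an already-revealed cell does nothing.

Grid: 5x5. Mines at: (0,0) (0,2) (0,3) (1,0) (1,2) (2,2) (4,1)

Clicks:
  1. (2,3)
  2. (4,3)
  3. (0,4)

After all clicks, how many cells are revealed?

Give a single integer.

Click 1 (2,3) count=2: revealed 1 new [(2,3)] -> total=1
Click 2 (4,3) count=0: revealed 9 new [(1,3) (1,4) (2,4) (3,2) (3,3) (3,4) (4,2) (4,3) (4,4)] -> total=10
Click 3 (0,4) count=1: revealed 1 new [(0,4)] -> total=11

Answer: 11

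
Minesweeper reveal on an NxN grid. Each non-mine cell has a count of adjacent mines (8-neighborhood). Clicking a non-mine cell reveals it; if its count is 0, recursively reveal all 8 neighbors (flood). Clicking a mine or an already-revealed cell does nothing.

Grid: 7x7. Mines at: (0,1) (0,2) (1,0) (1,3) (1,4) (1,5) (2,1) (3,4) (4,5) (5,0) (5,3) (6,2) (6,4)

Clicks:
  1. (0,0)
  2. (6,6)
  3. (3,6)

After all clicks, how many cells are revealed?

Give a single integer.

Click 1 (0,0) count=2: revealed 1 new [(0,0)] -> total=1
Click 2 (6,6) count=0: revealed 4 new [(5,5) (5,6) (6,5) (6,6)] -> total=5
Click 3 (3,6) count=1: revealed 1 new [(3,6)] -> total=6

Answer: 6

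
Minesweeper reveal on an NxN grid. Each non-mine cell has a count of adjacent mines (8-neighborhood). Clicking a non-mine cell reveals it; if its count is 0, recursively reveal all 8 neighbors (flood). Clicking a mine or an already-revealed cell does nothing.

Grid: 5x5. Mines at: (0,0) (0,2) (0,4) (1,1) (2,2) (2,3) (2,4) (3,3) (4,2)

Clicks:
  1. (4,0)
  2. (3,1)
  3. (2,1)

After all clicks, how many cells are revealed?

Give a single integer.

Click 1 (4,0) count=0: revealed 6 new [(2,0) (2,1) (3,0) (3,1) (4,0) (4,1)] -> total=6
Click 2 (3,1) count=2: revealed 0 new [(none)] -> total=6
Click 3 (2,1) count=2: revealed 0 new [(none)] -> total=6

Answer: 6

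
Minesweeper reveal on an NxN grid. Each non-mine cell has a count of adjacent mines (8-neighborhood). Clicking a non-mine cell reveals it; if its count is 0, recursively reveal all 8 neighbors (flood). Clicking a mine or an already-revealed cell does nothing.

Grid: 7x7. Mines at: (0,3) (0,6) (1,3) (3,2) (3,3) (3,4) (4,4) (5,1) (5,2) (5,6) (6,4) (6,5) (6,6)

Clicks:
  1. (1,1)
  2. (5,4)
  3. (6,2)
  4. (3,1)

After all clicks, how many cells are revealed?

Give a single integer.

Answer: 15

Derivation:
Click 1 (1,1) count=0: revealed 13 new [(0,0) (0,1) (0,2) (1,0) (1,1) (1,2) (2,0) (2,1) (2,2) (3,0) (3,1) (4,0) (4,1)] -> total=13
Click 2 (5,4) count=3: revealed 1 new [(5,4)] -> total=14
Click 3 (6,2) count=2: revealed 1 new [(6,2)] -> total=15
Click 4 (3,1) count=1: revealed 0 new [(none)] -> total=15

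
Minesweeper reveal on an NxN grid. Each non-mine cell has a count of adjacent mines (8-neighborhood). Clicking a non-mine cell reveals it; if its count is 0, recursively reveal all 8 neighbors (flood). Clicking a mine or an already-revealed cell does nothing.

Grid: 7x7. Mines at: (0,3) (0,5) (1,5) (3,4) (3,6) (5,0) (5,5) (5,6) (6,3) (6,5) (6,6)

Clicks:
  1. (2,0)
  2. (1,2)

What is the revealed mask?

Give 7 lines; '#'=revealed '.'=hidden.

Answer: ###....
####...
####...
####...
####...
.###...
.......

Derivation:
Click 1 (2,0) count=0: revealed 22 new [(0,0) (0,1) (0,2) (1,0) (1,1) (1,2) (1,3) (2,0) (2,1) (2,2) (2,3) (3,0) (3,1) (3,2) (3,3) (4,0) (4,1) (4,2) (4,3) (5,1) (5,2) (5,3)] -> total=22
Click 2 (1,2) count=1: revealed 0 new [(none)] -> total=22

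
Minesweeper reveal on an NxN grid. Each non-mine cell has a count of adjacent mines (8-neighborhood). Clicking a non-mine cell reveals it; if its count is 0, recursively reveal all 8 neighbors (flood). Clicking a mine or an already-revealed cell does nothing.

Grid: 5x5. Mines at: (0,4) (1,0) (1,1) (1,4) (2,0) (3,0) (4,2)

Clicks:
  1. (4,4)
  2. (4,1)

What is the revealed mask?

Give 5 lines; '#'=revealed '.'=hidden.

Answer: .....
.....
...##
...##
.#.##

Derivation:
Click 1 (4,4) count=0: revealed 6 new [(2,3) (2,4) (3,3) (3,4) (4,3) (4,4)] -> total=6
Click 2 (4,1) count=2: revealed 1 new [(4,1)] -> total=7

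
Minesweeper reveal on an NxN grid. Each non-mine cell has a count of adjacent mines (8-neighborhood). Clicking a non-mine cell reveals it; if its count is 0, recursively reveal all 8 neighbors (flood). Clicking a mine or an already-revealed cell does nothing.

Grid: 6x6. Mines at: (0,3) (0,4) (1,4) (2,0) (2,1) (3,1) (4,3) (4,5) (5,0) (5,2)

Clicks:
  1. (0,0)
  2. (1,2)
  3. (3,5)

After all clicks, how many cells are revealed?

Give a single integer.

Answer: 7

Derivation:
Click 1 (0,0) count=0: revealed 6 new [(0,0) (0,1) (0,2) (1,0) (1,1) (1,2)] -> total=6
Click 2 (1,2) count=2: revealed 0 new [(none)] -> total=6
Click 3 (3,5) count=1: revealed 1 new [(3,5)] -> total=7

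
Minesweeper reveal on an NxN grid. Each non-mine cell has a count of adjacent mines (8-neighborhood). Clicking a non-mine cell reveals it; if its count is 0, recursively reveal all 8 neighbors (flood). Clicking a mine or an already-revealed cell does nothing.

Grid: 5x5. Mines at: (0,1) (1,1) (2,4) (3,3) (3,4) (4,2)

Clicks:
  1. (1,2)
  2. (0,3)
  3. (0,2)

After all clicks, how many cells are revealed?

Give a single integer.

Click 1 (1,2) count=2: revealed 1 new [(1,2)] -> total=1
Click 2 (0,3) count=0: revealed 5 new [(0,2) (0,3) (0,4) (1,3) (1,4)] -> total=6
Click 3 (0,2) count=2: revealed 0 new [(none)] -> total=6

Answer: 6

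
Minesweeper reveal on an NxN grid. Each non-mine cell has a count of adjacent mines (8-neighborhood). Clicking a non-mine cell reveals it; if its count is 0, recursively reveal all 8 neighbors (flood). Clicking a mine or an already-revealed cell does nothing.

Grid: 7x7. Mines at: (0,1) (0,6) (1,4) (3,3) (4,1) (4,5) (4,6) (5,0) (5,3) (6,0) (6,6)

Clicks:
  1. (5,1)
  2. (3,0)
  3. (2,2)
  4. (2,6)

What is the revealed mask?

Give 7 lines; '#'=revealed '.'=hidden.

Click 1 (5,1) count=3: revealed 1 new [(5,1)] -> total=1
Click 2 (3,0) count=1: revealed 1 new [(3,0)] -> total=2
Click 3 (2,2) count=1: revealed 1 new [(2,2)] -> total=3
Click 4 (2,6) count=0: revealed 6 new [(1,5) (1,6) (2,5) (2,6) (3,5) (3,6)] -> total=9

Answer: .......
.....##
..#..##
#....##
.......
.#.....
.......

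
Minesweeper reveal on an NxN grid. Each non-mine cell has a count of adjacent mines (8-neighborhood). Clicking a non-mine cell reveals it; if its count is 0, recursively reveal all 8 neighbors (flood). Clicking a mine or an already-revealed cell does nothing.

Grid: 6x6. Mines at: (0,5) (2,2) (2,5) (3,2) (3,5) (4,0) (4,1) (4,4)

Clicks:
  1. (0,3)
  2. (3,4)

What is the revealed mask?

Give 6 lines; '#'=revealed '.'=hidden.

Click 1 (0,3) count=0: revealed 14 new [(0,0) (0,1) (0,2) (0,3) (0,4) (1,0) (1,1) (1,2) (1,3) (1,4) (2,0) (2,1) (3,0) (3,1)] -> total=14
Click 2 (3,4) count=3: revealed 1 new [(3,4)] -> total=15

Answer: #####.
#####.
##....
##..#.
......
......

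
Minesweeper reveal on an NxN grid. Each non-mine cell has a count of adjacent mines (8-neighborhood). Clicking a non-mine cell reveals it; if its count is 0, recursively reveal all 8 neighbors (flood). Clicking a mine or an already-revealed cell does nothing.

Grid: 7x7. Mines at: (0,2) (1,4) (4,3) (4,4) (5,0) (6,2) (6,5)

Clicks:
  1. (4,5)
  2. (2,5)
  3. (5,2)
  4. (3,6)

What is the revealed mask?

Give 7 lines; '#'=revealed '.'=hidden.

Answer: .....##
.....##
.....##
.....##
.....##
..#..##
.......

Derivation:
Click 1 (4,5) count=1: revealed 1 new [(4,5)] -> total=1
Click 2 (2,5) count=1: revealed 1 new [(2,5)] -> total=2
Click 3 (5,2) count=2: revealed 1 new [(5,2)] -> total=3
Click 4 (3,6) count=0: revealed 10 new [(0,5) (0,6) (1,5) (1,6) (2,6) (3,5) (3,6) (4,6) (5,5) (5,6)] -> total=13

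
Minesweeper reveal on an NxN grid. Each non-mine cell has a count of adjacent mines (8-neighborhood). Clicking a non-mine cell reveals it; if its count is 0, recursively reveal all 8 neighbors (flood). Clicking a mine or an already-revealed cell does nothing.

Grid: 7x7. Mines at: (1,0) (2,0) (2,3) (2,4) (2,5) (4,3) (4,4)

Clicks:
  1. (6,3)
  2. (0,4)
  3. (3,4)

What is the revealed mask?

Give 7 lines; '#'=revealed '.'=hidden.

Answer: .######
.######
.......
###.###
###..##
#######
#######

Derivation:
Click 1 (6,3) count=0: revealed 24 new [(3,0) (3,1) (3,2) (3,5) (3,6) (4,0) (4,1) (4,2) (4,5) (4,6) (5,0) (5,1) (5,2) (5,3) (5,4) (5,5) (5,6) (6,0) (6,1) (6,2) (6,3) (6,4) (6,5) (6,6)] -> total=24
Click 2 (0,4) count=0: revealed 12 new [(0,1) (0,2) (0,3) (0,4) (0,5) (0,6) (1,1) (1,2) (1,3) (1,4) (1,5) (1,6)] -> total=36
Click 3 (3,4) count=5: revealed 1 new [(3,4)] -> total=37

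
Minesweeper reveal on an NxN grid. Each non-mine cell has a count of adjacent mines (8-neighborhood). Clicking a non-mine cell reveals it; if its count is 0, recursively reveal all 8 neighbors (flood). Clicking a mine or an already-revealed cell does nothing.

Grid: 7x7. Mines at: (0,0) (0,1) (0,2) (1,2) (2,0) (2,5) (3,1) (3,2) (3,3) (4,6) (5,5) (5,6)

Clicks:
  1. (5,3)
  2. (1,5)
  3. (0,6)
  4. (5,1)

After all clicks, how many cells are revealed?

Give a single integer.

Answer: 23

Derivation:
Click 1 (5,3) count=0: revealed 15 new [(4,0) (4,1) (4,2) (4,3) (4,4) (5,0) (5,1) (5,2) (5,3) (5,4) (6,0) (6,1) (6,2) (6,3) (6,4)] -> total=15
Click 2 (1,5) count=1: revealed 1 new [(1,5)] -> total=16
Click 3 (0,6) count=0: revealed 7 new [(0,3) (0,4) (0,5) (0,6) (1,3) (1,4) (1,6)] -> total=23
Click 4 (5,1) count=0: revealed 0 new [(none)] -> total=23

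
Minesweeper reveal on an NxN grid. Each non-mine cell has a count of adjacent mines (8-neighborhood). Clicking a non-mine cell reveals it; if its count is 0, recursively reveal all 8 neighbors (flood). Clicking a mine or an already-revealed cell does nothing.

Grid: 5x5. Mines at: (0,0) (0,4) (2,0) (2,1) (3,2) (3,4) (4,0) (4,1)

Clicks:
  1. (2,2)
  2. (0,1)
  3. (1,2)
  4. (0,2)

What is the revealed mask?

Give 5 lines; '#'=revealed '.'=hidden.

Answer: .###.
.###.
..#..
.....
.....

Derivation:
Click 1 (2,2) count=2: revealed 1 new [(2,2)] -> total=1
Click 2 (0,1) count=1: revealed 1 new [(0,1)] -> total=2
Click 3 (1,2) count=1: revealed 1 new [(1,2)] -> total=3
Click 4 (0,2) count=0: revealed 4 new [(0,2) (0,3) (1,1) (1,3)] -> total=7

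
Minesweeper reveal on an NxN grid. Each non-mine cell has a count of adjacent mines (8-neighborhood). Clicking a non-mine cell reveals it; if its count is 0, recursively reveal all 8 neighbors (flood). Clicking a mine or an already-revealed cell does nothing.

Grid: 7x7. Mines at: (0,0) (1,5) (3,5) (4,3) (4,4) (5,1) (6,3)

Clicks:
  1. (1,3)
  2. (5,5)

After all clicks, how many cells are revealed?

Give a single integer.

Click 1 (1,3) count=0: revealed 22 new [(0,1) (0,2) (0,3) (0,4) (1,0) (1,1) (1,2) (1,3) (1,4) (2,0) (2,1) (2,2) (2,3) (2,4) (3,0) (3,1) (3,2) (3,3) (3,4) (4,0) (4,1) (4,2)] -> total=22
Click 2 (5,5) count=1: revealed 1 new [(5,5)] -> total=23

Answer: 23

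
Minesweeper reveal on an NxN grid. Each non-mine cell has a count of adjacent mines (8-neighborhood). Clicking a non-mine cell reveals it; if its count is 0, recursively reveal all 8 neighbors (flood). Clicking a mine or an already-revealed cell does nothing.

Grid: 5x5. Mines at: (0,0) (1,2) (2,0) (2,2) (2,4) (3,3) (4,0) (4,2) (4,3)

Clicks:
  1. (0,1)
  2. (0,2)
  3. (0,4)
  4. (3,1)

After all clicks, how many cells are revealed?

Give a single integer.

Click 1 (0,1) count=2: revealed 1 new [(0,1)] -> total=1
Click 2 (0,2) count=1: revealed 1 new [(0,2)] -> total=2
Click 3 (0,4) count=0: revealed 4 new [(0,3) (0,4) (1,3) (1,4)] -> total=6
Click 4 (3,1) count=4: revealed 1 new [(3,1)] -> total=7

Answer: 7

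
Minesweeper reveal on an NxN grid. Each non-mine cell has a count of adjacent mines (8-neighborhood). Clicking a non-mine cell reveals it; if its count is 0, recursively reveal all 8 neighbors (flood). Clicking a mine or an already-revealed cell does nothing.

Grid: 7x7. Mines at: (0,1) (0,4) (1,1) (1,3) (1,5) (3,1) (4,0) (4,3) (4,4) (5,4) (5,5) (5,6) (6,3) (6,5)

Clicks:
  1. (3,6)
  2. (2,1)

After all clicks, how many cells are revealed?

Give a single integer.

Answer: 7

Derivation:
Click 1 (3,6) count=0: revealed 6 new [(2,5) (2,6) (3,5) (3,6) (4,5) (4,6)] -> total=6
Click 2 (2,1) count=2: revealed 1 new [(2,1)] -> total=7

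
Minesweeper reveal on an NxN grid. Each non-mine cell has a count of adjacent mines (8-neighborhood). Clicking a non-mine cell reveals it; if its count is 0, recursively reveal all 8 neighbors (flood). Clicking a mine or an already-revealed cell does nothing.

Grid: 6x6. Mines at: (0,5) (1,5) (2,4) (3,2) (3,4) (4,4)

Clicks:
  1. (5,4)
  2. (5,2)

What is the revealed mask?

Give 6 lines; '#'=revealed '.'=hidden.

Answer: #####.
#####.
####..
##....
####..
#####.

Derivation:
Click 1 (5,4) count=1: revealed 1 new [(5,4)] -> total=1
Click 2 (5,2) count=0: revealed 24 new [(0,0) (0,1) (0,2) (0,3) (0,4) (1,0) (1,1) (1,2) (1,3) (1,4) (2,0) (2,1) (2,2) (2,3) (3,0) (3,1) (4,0) (4,1) (4,2) (4,3) (5,0) (5,1) (5,2) (5,3)] -> total=25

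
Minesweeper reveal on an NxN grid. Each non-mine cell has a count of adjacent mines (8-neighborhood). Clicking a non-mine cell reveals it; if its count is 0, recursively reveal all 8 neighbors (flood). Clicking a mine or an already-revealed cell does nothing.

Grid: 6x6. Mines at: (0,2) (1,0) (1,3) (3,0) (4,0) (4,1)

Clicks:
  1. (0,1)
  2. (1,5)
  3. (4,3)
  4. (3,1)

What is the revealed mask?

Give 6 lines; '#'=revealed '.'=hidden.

Click 1 (0,1) count=2: revealed 1 new [(0,1)] -> total=1
Click 2 (1,5) count=0: revealed 20 new [(0,4) (0,5) (1,4) (1,5) (2,2) (2,3) (2,4) (2,5) (3,2) (3,3) (3,4) (3,5) (4,2) (4,3) (4,4) (4,5) (5,2) (5,3) (5,4) (5,5)] -> total=21
Click 3 (4,3) count=0: revealed 0 new [(none)] -> total=21
Click 4 (3,1) count=3: revealed 1 new [(3,1)] -> total=22

Answer: .#..##
....##
..####
.#####
..####
..####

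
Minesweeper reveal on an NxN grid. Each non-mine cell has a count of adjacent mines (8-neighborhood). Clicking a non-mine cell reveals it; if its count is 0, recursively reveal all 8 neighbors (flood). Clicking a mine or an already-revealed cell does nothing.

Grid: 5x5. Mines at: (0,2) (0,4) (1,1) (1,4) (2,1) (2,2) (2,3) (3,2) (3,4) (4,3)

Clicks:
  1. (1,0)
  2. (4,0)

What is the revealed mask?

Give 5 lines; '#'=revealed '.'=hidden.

Click 1 (1,0) count=2: revealed 1 new [(1,0)] -> total=1
Click 2 (4,0) count=0: revealed 4 new [(3,0) (3,1) (4,0) (4,1)] -> total=5

Answer: .....
#....
.....
##...
##...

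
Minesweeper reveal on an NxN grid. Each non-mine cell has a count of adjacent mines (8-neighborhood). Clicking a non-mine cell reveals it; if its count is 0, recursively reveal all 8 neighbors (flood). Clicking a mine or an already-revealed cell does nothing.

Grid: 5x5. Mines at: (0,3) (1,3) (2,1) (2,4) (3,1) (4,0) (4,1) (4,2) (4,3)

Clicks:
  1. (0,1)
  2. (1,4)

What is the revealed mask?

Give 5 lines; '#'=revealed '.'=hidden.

Answer: ###..
###.#
.....
.....
.....

Derivation:
Click 1 (0,1) count=0: revealed 6 new [(0,0) (0,1) (0,2) (1,0) (1,1) (1,2)] -> total=6
Click 2 (1,4) count=3: revealed 1 new [(1,4)] -> total=7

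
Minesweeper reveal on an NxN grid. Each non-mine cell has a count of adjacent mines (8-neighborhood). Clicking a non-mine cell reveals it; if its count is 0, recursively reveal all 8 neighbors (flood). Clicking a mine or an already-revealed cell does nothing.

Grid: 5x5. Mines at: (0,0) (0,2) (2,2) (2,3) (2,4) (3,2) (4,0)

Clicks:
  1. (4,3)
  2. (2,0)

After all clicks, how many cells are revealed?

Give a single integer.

Answer: 7

Derivation:
Click 1 (4,3) count=1: revealed 1 new [(4,3)] -> total=1
Click 2 (2,0) count=0: revealed 6 new [(1,0) (1,1) (2,0) (2,1) (3,0) (3,1)] -> total=7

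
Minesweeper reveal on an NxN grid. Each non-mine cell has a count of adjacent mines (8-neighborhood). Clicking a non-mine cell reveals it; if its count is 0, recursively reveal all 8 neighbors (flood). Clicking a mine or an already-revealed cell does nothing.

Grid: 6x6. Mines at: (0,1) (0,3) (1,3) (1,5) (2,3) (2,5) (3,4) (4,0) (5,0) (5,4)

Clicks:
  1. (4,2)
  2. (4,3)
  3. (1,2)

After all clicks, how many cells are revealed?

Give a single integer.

Click 1 (4,2) count=0: revealed 9 new [(3,1) (3,2) (3,3) (4,1) (4,2) (4,3) (5,1) (5,2) (5,3)] -> total=9
Click 2 (4,3) count=2: revealed 0 new [(none)] -> total=9
Click 3 (1,2) count=4: revealed 1 new [(1,2)] -> total=10

Answer: 10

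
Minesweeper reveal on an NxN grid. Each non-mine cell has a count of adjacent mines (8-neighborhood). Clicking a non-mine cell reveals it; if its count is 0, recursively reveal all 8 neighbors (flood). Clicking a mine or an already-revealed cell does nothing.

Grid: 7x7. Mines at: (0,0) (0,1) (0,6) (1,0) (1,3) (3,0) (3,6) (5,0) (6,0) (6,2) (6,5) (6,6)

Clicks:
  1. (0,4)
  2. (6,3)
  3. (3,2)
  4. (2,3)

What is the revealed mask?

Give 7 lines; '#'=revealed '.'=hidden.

Answer: ....#..
.......
.#####.
.#####.
.#####.
.#####.
...#...

Derivation:
Click 1 (0,4) count=1: revealed 1 new [(0,4)] -> total=1
Click 2 (6,3) count=1: revealed 1 new [(6,3)] -> total=2
Click 3 (3,2) count=0: revealed 20 new [(2,1) (2,2) (2,3) (2,4) (2,5) (3,1) (3,2) (3,3) (3,4) (3,5) (4,1) (4,2) (4,3) (4,4) (4,5) (5,1) (5,2) (5,3) (5,4) (5,5)] -> total=22
Click 4 (2,3) count=1: revealed 0 new [(none)] -> total=22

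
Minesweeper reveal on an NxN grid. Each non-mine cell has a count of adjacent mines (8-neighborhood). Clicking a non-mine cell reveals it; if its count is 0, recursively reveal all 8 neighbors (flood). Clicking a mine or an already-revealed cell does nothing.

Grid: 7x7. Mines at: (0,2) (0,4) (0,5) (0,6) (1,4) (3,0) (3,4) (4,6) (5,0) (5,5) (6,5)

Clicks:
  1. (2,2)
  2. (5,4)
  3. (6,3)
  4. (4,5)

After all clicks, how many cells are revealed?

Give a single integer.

Answer: 22

Derivation:
Click 1 (2,2) count=0: revealed 21 new [(1,1) (1,2) (1,3) (2,1) (2,2) (2,3) (3,1) (3,2) (3,3) (4,1) (4,2) (4,3) (4,4) (5,1) (5,2) (5,3) (5,4) (6,1) (6,2) (6,3) (6,4)] -> total=21
Click 2 (5,4) count=2: revealed 0 new [(none)] -> total=21
Click 3 (6,3) count=0: revealed 0 new [(none)] -> total=21
Click 4 (4,5) count=3: revealed 1 new [(4,5)] -> total=22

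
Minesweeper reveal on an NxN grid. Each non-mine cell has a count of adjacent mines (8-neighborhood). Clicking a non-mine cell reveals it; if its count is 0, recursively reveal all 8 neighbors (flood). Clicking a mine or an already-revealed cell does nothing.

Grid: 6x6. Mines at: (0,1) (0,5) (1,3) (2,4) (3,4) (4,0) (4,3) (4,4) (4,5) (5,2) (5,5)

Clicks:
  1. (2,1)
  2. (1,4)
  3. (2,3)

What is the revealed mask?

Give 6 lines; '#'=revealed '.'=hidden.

Click 1 (2,1) count=0: revealed 9 new [(1,0) (1,1) (1,2) (2,0) (2,1) (2,2) (3,0) (3,1) (3,2)] -> total=9
Click 2 (1,4) count=3: revealed 1 new [(1,4)] -> total=10
Click 3 (2,3) count=3: revealed 1 new [(2,3)] -> total=11

Answer: ......
###.#.
####..
###...
......
......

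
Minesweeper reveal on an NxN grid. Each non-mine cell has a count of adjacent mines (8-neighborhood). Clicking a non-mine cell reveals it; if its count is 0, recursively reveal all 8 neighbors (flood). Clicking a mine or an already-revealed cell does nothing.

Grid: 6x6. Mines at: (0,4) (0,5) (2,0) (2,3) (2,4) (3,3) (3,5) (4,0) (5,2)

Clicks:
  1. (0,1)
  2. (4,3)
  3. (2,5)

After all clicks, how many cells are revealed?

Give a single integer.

Click 1 (0,1) count=0: revealed 8 new [(0,0) (0,1) (0,2) (0,3) (1,0) (1,1) (1,2) (1,3)] -> total=8
Click 2 (4,3) count=2: revealed 1 new [(4,3)] -> total=9
Click 3 (2,5) count=2: revealed 1 new [(2,5)] -> total=10

Answer: 10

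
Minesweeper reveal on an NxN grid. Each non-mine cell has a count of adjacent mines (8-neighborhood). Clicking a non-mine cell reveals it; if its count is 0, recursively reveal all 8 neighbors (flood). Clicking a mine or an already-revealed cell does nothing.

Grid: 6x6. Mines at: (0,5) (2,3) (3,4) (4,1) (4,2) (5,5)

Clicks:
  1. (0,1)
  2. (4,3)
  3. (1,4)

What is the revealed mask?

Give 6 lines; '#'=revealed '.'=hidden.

Answer: #####.
#####.
###...
###...
...#..
......

Derivation:
Click 1 (0,1) count=0: revealed 16 new [(0,0) (0,1) (0,2) (0,3) (0,4) (1,0) (1,1) (1,2) (1,3) (1,4) (2,0) (2,1) (2,2) (3,0) (3,1) (3,2)] -> total=16
Click 2 (4,3) count=2: revealed 1 new [(4,3)] -> total=17
Click 3 (1,4) count=2: revealed 0 new [(none)] -> total=17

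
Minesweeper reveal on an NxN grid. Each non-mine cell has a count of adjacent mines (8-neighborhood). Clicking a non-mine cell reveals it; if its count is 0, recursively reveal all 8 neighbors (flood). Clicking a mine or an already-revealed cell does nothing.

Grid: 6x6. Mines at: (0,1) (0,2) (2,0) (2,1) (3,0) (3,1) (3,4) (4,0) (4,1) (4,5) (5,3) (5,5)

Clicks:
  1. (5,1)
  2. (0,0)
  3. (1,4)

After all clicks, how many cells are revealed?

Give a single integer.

Click 1 (5,1) count=2: revealed 1 new [(5,1)] -> total=1
Click 2 (0,0) count=1: revealed 1 new [(0,0)] -> total=2
Click 3 (1,4) count=0: revealed 9 new [(0,3) (0,4) (0,5) (1,3) (1,4) (1,5) (2,3) (2,4) (2,5)] -> total=11

Answer: 11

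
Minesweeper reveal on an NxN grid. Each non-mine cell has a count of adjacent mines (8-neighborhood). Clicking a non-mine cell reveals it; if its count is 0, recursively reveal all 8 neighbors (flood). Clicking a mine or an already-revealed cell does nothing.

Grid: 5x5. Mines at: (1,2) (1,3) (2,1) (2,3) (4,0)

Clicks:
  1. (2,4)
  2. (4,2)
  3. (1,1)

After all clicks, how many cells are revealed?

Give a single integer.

Click 1 (2,4) count=2: revealed 1 new [(2,4)] -> total=1
Click 2 (4,2) count=0: revealed 8 new [(3,1) (3,2) (3,3) (3,4) (4,1) (4,2) (4,3) (4,4)] -> total=9
Click 3 (1,1) count=2: revealed 1 new [(1,1)] -> total=10

Answer: 10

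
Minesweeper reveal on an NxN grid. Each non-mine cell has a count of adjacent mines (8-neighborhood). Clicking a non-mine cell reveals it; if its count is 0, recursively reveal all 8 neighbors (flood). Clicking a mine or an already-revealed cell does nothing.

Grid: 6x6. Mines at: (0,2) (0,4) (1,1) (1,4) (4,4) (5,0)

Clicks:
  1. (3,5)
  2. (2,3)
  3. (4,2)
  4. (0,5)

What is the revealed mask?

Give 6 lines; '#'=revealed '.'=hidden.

Click 1 (3,5) count=1: revealed 1 new [(3,5)] -> total=1
Click 2 (2,3) count=1: revealed 1 new [(2,3)] -> total=2
Click 3 (4,2) count=0: revealed 14 new [(2,0) (2,1) (2,2) (3,0) (3,1) (3,2) (3,3) (4,0) (4,1) (4,2) (4,3) (5,1) (5,2) (5,3)] -> total=16
Click 4 (0,5) count=2: revealed 1 new [(0,5)] -> total=17

Answer: .....#
......
####..
####.#
####..
.###..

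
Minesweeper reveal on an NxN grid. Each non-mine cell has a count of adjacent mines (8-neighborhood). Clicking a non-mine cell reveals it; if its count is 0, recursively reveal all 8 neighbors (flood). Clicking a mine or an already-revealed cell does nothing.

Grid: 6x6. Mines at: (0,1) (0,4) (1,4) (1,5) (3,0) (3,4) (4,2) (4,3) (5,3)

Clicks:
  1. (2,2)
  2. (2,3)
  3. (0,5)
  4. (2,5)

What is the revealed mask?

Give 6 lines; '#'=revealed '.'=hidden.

Click 1 (2,2) count=0: revealed 9 new [(1,1) (1,2) (1,3) (2,1) (2,2) (2,3) (3,1) (3,2) (3,3)] -> total=9
Click 2 (2,3) count=2: revealed 0 new [(none)] -> total=9
Click 3 (0,5) count=3: revealed 1 new [(0,5)] -> total=10
Click 4 (2,5) count=3: revealed 1 new [(2,5)] -> total=11

Answer: .....#
.###..
.###.#
.###..
......
......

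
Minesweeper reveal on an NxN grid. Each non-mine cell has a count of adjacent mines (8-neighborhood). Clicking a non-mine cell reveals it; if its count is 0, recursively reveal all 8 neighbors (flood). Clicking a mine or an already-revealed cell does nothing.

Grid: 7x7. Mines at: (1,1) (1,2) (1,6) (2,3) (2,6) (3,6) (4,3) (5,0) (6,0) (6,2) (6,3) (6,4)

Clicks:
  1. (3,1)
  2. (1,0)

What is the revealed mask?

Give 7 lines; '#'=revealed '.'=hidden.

Click 1 (3,1) count=0: revealed 9 new [(2,0) (2,1) (2,2) (3,0) (3,1) (3,2) (4,0) (4,1) (4,2)] -> total=9
Click 2 (1,0) count=1: revealed 1 new [(1,0)] -> total=10

Answer: .......
#......
###....
###....
###....
.......
.......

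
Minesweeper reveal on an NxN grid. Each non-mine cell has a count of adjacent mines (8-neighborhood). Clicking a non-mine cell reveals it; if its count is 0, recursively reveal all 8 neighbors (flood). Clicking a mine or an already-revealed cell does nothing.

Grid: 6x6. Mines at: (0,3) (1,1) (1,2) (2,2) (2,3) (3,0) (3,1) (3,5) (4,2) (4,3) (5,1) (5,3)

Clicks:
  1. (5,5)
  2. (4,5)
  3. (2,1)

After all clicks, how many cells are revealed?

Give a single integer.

Answer: 5

Derivation:
Click 1 (5,5) count=0: revealed 4 new [(4,4) (4,5) (5,4) (5,5)] -> total=4
Click 2 (4,5) count=1: revealed 0 new [(none)] -> total=4
Click 3 (2,1) count=5: revealed 1 new [(2,1)] -> total=5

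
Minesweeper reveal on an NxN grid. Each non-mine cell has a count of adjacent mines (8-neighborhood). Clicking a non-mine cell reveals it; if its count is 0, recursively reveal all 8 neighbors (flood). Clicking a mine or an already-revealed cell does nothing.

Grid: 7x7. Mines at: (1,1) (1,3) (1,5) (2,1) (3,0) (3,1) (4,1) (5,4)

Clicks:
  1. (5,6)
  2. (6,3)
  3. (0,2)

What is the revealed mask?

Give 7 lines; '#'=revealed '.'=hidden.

Answer: ..#....
.......
..#####
..#####
..#####
.....##
...#.##

Derivation:
Click 1 (5,6) count=0: revealed 19 new [(2,2) (2,3) (2,4) (2,5) (2,6) (3,2) (3,3) (3,4) (3,5) (3,6) (4,2) (4,3) (4,4) (4,5) (4,6) (5,5) (5,6) (6,5) (6,6)] -> total=19
Click 2 (6,3) count=1: revealed 1 new [(6,3)] -> total=20
Click 3 (0,2) count=2: revealed 1 new [(0,2)] -> total=21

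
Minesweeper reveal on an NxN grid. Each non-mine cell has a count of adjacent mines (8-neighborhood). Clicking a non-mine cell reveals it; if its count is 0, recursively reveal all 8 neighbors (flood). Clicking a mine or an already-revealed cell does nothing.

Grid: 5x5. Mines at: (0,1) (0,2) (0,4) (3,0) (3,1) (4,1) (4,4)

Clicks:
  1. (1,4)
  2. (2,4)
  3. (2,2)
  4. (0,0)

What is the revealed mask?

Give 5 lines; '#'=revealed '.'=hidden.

Click 1 (1,4) count=1: revealed 1 new [(1,4)] -> total=1
Click 2 (2,4) count=0: revealed 8 new [(1,2) (1,3) (2,2) (2,3) (2,4) (3,2) (3,3) (3,4)] -> total=9
Click 3 (2,2) count=1: revealed 0 new [(none)] -> total=9
Click 4 (0,0) count=1: revealed 1 new [(0,0)] -> total=10

Answer: #....
..###
..###
..###
.....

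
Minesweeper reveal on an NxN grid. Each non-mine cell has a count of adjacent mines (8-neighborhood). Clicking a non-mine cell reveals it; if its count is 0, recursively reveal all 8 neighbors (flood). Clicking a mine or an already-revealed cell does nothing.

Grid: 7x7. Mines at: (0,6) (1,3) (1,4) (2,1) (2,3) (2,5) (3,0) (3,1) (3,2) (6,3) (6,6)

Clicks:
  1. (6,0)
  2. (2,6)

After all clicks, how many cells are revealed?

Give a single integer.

Answer: 10

Derivation:
Click 1 (6,0) count=0: revealed 9 new [(4,0) (4,1) (4,2) (5,0) (5,1) (5,2) (6,0) (6,1) (6,2)] -> total=9
Click 2 (2,6) count=1: revealed 1 new [(2,6)] -> total=10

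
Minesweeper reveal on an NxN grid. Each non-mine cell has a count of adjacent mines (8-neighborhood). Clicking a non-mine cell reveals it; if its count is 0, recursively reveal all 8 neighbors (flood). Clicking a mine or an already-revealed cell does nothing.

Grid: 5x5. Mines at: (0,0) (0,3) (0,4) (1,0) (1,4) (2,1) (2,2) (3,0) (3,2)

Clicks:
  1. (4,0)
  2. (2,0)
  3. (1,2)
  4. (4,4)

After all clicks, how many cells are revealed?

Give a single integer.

Answer: 9

Derivation:
Click 1 (4,0) count=1: revealed 1 new [(4,0)] -> total=1
Click 2 (2,0) count=3: revealed 1 new [(2,0)] -> total=2
Click 3 (1,2) count=3: revealed 1 new [(1,2)] -> total=3
Click 4 (4,4) count=0: revealed 6 new [(2,3) (2,4) (3,3) (3,4) (4,3) (4,4)] -> total=9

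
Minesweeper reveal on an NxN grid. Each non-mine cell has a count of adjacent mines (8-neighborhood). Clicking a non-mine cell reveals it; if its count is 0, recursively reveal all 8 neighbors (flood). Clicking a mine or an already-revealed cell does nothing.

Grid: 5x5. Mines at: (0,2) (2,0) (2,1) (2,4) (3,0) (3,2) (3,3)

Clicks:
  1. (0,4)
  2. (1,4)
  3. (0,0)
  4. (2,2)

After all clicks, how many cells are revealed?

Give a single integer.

Answer: 9

Derivation:
Click 1 (0,4) count=0: revealed 4 new [(0,3) (0,4) (1,3) (1,4)] -> total=4
Click 2 (1,4) count=1: revealed 0 new [(none)] -> total=4
Click 3 (0,0) count=0: revealed 4 new [(0,0) (0,1) (1,0) (1,1)] -> total=8
Click 4 (2,2) count=3: revealed 1 new [(2,2)] -> total=9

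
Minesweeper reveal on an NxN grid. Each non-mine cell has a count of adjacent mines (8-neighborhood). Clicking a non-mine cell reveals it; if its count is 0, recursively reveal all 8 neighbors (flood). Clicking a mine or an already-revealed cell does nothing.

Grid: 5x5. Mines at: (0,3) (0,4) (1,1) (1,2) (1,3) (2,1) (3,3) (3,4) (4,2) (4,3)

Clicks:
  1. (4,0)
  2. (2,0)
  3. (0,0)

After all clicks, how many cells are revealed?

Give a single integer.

Click 1 (4,0) count=0: revealed 4 new [(3,0) (3,1) (4,0) (4,1)] -> total=4
Click 2 (2,0) count=2: revealed 1 new [(2,0)] -> total=5
Click 3 (0,0) count=1: revealed 1 new [(0,0)] -> total=6

Answer: 6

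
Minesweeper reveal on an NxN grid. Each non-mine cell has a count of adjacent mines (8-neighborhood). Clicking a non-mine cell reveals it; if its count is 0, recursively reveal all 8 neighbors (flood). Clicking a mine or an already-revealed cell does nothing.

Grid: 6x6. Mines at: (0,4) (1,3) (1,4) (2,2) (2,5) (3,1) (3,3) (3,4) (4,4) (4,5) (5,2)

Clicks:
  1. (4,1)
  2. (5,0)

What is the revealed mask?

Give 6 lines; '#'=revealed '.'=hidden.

Click 1 (4,1) count=2: revealed 1 new [(4,1)] -> total=1
Click 2 (5,0) count=0: revealed 3 new [(4,0) (5,0) (5,1)] -> total=4

Answer: ......
......
......
......
##....
##....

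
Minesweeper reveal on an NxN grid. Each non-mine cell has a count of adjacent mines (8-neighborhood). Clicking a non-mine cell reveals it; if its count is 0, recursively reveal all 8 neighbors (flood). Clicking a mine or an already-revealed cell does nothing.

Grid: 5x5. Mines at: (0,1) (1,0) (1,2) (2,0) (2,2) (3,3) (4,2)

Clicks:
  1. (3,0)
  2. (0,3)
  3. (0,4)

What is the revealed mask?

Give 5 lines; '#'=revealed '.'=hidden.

Answer: ...##
...##
...##
#....
.....

Derivation:
Click 1 (3,0) count=1: revealed 1 new [(3,0)] -> total=1
Click 2 (0,3) count=1: revealed 1 new [(0,3)] -> total=2
Click 3 (0,4) count=0: revealed 5 new [(0,4) (1,3) (1,4) (2,3) (2,4)] -> total=7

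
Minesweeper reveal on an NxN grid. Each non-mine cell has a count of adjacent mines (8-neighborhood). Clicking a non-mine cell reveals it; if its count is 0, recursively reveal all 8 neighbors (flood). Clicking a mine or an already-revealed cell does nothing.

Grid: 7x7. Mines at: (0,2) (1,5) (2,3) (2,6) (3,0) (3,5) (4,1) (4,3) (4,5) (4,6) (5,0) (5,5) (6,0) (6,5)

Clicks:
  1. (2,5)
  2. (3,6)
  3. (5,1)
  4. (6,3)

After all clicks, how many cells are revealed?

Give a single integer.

Answer: 10

Derivation:
Click 1 (2,5) count=3: revealed 1 new [(2,5)] -> total=1
Click 2 (3,6) count=4: revealed 1 new [(3,6)] -> total=2
Click 3 (5,1) count=3: revealed 1 new [(5,1)] -> total=3
Click 4 (6,3) count=0: revealed 7 new [(5,2) (5,3) (5,4) (6,1) (6,2) (6,3) (6,4)] -> total=10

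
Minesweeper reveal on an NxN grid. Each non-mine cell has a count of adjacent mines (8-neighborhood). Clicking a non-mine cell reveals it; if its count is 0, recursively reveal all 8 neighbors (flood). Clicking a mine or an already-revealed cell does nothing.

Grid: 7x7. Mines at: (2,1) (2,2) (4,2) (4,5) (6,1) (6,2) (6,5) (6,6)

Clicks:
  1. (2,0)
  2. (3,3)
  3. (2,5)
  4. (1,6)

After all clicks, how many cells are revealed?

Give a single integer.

Answer: 23

Derivation:
Click 1 (2,0) count=1: revealed 1 new [(2,0)] -> total=1
Click 2 (3,3) count=2: revealed 1 new [(3,3)] -> total=2
Click 3 (2,5) count=0: revealed 21 new [(0,0) (0,1) (0,2) (0,3) (0,4) (0,5) (0,6) (1,0) (1,1) (1,2) (1,3) (1,4) (1,5) (1,6) (2,3) (2,4) (2,5) (2,6) (3,4) (3,5) (3,6)] -> total=23
Click 4 (1,6) count=0: revealed 0 new [(none)] -> total=23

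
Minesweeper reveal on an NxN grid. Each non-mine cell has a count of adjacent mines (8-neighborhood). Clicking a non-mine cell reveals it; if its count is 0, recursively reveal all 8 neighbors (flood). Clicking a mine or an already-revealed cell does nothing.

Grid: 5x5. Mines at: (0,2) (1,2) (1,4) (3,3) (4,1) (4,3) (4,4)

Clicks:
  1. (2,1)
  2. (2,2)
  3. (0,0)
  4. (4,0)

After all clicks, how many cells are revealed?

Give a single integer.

Click 1 (2,1) count=1: revealed 1 new [(2,1)] -> total=1
Click 2 (2,2) count=2: revealed 1 new [(2,2)] -> total=2
Click 3 (0,0) count=0: revealed 7 new [(0,0) (0,1) (1,0) (1,1) (2,0) (3,0) (3,1)] -> total=9
Click 4 (4,0) count=1: revealed 1 new [(4,0)] -> total=10

Answer: 10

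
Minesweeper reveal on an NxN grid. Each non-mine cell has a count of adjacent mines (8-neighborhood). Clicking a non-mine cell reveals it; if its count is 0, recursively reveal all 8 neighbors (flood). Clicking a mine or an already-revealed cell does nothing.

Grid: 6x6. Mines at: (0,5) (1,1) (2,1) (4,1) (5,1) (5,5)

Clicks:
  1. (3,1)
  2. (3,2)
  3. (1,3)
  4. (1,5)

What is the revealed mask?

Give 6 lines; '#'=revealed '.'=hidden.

Answer: ..###.
..####
..####
.#####
..####
..###.

Derivation:
Click 1 (3,1) count=2: revealed 1 new [(3,1)] -> total=1
Click 2 (3,2) count=2: revealed 1 new [(3,2)] -> total=2
Click 3 (1,3) count=0: revealed 21 new [(0,2) (0,3) (0,4) (1,2) (1,3) (1,4) (1,5) (2,2) (2,3) (2,4) (2,5) (3,3) (3,4) (3,5) (4,2) (4,3) (4,4) (4,5) (5,2) (5,3) (5,4)] -> total=23
Click 4 (1,5) count=1: revealed 0 new [(none)] -> total=23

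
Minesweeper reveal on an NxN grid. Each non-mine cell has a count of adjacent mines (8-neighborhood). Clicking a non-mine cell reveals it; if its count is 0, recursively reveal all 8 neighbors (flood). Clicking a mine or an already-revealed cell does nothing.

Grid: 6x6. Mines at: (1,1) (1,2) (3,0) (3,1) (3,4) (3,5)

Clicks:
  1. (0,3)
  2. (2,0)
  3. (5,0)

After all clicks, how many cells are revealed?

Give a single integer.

Answer: 14

Derivation:
Click 1 (0,3) count=1: revealed 1 new [(0,3)] -> total=1
Click 2 (2,0) count=3: revealed 1 new [(2,0)] -> total=2
Click 3 (5,0) count=0: revealed 12 new [(4,0) (4,1) (4,2) (4,3) (4,4) (4,5) (5,0) (5,1) (5,2) (5,3) (5,4) (5,5)] -> total=14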